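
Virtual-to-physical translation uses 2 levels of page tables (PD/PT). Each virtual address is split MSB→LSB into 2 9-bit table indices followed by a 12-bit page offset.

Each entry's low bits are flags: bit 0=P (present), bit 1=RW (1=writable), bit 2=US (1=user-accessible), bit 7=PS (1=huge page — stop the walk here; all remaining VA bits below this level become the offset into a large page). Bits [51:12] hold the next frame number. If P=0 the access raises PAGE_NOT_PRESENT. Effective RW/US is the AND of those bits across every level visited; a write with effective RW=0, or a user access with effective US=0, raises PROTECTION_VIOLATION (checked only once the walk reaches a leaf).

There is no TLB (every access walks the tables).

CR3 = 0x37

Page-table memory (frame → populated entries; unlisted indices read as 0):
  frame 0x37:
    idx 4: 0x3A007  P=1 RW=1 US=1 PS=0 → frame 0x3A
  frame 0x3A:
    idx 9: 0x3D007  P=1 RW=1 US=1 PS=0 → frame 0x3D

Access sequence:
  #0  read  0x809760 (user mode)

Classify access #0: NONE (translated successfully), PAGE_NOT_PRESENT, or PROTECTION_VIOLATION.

Trace:
#0 VA=0x809760 (r,user):
  [0] read 0x37 idx=4: raw=0x3A007 flags P=1 W=1 U=1 S=0
  [1] read 0x3A idx=9: raw=0x3D007 flags P=1 W=1 U=1 S=0
  ✓ 0x3D760  — 2 lookups

Access #0 fault: NONE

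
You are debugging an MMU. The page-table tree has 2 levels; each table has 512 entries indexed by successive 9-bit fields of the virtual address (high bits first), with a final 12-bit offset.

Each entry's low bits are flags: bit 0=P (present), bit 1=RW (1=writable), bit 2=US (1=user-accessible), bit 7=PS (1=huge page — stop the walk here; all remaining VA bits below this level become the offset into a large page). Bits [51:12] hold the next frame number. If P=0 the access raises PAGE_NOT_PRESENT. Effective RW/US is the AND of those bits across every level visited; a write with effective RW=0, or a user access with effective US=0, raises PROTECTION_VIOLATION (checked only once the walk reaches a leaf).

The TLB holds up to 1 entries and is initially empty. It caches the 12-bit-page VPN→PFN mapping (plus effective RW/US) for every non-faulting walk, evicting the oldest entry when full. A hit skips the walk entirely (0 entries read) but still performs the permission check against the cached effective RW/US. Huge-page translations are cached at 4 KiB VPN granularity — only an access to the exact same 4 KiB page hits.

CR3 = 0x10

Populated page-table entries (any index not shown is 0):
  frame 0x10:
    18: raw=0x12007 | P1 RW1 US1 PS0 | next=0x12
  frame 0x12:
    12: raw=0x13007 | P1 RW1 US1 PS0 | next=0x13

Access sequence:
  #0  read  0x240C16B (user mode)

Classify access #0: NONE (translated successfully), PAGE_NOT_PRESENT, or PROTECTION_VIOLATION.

Per-access translation:
#0 VA=0x240C16B (r,user):
  [0] read 0x10 idx=18: raw=0x12007 flags P=1 W=1 U=1 S=0
  [1] read 0x12 idx=12: raw=0x13007 flags P=1 W=1 U=1 S=0
  ⇒ phys 0x1316B  [2 reads]

Access #0 fault: NONE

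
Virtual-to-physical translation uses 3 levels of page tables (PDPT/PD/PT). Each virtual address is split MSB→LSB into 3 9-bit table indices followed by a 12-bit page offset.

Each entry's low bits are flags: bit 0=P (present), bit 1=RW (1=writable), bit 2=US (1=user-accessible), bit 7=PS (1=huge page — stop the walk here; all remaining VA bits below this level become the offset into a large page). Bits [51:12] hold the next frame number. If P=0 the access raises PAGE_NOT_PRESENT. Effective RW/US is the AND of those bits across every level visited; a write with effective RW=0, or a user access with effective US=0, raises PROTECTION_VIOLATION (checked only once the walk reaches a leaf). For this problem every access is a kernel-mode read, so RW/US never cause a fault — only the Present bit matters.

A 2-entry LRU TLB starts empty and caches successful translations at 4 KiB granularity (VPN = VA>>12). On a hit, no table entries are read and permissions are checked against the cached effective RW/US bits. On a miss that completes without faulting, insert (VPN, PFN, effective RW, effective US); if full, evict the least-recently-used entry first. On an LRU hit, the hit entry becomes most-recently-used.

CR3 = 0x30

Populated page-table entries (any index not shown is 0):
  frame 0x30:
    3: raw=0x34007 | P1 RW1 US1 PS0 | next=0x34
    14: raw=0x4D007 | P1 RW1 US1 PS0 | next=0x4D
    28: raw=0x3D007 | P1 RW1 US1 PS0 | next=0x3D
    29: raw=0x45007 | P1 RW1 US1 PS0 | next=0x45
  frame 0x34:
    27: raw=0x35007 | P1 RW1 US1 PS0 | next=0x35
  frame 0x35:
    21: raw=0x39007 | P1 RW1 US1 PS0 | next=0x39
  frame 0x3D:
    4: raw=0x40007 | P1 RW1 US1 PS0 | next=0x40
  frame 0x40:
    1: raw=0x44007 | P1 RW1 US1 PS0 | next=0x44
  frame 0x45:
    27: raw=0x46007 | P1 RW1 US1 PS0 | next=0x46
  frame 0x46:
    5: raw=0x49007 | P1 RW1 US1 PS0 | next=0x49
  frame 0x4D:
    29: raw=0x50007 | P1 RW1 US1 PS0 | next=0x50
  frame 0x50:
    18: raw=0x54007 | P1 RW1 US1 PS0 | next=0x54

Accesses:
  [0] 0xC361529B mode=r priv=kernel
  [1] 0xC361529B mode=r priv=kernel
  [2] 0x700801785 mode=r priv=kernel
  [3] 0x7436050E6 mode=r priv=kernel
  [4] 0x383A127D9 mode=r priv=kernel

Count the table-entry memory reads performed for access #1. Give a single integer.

Trace:
#0 VA=0xC361529B (r,kernel):
  L0 @0x30[3] → 0x34007  P=1,RW=1,US=1,PS=0
  L1 @0x34[27] → 0x35007  P=1,RW=1,US=1,PS=0
  L2 @0x35[21] → 0x39007  P=1,RW=1,US=1,PS=0
  → PA=0x3929B  (3 entries read)
#1 VA=0xC361529B (r,kernel):
  TLB hit vpn=0xC3615 → PA=0x3929B
#2 VA=0x700801785 (r,kernel):
  L0 @0x30[28] → 0x3D007  P=1,RW=1,US=1,PS=0
  L1 @0x3D[4] → 0x40007  P=1,RW=1,US=1,PS=0
  L2 @0x40[1] → 0x44007  P=1,RW=1,US=1,PS=0
  → PA=0x44785  (3 entries read)
#3 VA=0x7436050E6 (r,kernel):
  L0 @0x30[29] → 0x45007  P=1,RW=1,US=1,PS=0
  L1 @0x45[27] → 0x46007  P=1,RW=1,US=1,PS=0
  L2 @0x46[5] → 0x49007  P=1,RW=1,US=1,PS=0
  → PA=0x490E6  (3 entries read)
#4 VA=0x383A127D9 (r,kernel):
  L0 @0x30[14] → 0x4D007  P=1,RW=1,US=1,PS=0
  L1 @0x4D[29] → 0x50007  P=1,RW=1,US=1,PS=0
  L2 @0x50[18] → 0x54007  P=1,RW=1,US=1,PS=0
  → PA=0x547D9  (3 entries read)

Entries read for #1: 0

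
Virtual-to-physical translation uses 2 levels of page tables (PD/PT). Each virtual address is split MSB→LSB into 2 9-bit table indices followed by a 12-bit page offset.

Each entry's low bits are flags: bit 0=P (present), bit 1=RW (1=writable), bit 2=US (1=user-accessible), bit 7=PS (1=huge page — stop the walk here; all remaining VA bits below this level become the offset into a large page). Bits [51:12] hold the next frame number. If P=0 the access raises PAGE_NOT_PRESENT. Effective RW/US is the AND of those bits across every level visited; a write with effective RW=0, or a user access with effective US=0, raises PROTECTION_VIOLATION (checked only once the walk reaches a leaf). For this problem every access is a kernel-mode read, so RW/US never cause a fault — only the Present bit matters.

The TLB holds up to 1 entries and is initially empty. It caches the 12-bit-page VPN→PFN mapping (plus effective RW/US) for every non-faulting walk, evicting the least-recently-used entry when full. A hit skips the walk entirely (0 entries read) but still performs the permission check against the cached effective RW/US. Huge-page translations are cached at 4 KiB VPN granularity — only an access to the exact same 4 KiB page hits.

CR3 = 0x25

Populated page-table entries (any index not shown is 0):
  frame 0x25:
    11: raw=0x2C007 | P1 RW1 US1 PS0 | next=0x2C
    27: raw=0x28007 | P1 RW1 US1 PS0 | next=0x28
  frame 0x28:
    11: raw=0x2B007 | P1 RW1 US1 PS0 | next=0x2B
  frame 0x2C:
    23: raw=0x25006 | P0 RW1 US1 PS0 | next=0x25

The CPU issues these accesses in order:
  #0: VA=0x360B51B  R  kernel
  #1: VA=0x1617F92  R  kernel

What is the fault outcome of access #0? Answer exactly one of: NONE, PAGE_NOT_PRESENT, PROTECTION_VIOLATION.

Per-access translation:
#0 VA=0x360B51B (r,kernel):
  lvl0: tbl 0x25, slot 27 ⇒ 0x28007 (P1/RW1/US1/PS0)
  lvl1: tbl 0x28, slot 11 ⇒ 0x2B007 (P1/RW1/US1/PS0)
  ✓ 0x2B51B  — 2 lookups
#1 VA=0x1617F92 (r,kernel):
  lvl0: tbl 0x25, slot 11 ⇒ 0x2C007 (P1/RW1/US1/PS0)
  lvl1: tbl 0x2C, slot 23 ⇒ 0x25006 (P0/RW1/US1/PS0)
  → PAGE_NOT_PRESENT  (2 entries read)

Access #0 fault: NONE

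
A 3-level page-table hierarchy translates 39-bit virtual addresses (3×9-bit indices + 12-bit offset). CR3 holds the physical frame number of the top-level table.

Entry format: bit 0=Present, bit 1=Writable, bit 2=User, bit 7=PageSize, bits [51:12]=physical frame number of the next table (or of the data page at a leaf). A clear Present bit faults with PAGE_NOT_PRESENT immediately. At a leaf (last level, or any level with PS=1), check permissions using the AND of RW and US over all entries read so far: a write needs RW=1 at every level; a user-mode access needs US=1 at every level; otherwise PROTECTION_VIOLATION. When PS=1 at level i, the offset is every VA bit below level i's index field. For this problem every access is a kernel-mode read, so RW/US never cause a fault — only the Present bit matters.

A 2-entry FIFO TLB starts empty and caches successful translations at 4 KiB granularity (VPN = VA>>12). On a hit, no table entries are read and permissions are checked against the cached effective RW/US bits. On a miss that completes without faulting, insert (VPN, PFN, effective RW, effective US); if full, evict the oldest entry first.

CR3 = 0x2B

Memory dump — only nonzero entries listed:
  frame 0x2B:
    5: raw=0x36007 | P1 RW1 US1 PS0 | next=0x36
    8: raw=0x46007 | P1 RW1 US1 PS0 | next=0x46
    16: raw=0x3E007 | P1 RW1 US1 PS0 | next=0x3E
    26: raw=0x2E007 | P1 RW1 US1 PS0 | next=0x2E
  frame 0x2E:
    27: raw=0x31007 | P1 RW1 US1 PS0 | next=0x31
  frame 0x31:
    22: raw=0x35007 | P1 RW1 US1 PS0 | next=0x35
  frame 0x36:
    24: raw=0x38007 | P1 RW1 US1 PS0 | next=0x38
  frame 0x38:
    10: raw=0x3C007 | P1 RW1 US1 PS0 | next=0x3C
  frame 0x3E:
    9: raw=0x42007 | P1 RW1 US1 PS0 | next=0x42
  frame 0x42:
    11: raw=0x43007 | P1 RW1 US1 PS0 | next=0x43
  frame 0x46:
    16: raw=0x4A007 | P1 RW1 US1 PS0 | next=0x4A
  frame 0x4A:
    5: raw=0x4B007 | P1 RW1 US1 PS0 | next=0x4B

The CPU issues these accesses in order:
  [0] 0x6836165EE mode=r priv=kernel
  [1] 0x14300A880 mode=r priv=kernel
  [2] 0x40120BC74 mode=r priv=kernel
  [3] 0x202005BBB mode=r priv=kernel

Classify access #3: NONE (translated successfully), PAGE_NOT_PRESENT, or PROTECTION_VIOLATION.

Per-access translation:
#0 VA=0x6836165EE (r,kernel):
  [0] read 0x2B idx=26: raw=0x2E007 flags P=1 W=1 U=1 S=0
  [1] read 0x2E idx=27: raw=0x31007 flags P=1 W=1 U=1 S=0
  [2] read 0x31 idx=22: raw=0x35007 flags P=1 W=1 U=1 S=0
  ⇒ phys 0x355EE  [3 reads]
#1 VA=0x14300A880 (r,kernel):
  [0] read 0x2B idx=5: raw=0x36007 flags P=1 W=1 U=1 S=0
  [1] read 0x36 idx=24: raw=0x38007 flags P=1 W=1 U=1 S=0
  [2] read 0x38 idx=10: raw=0x3C007 flags P=1 W=1 U=1 S=0
  ⇒ phys 0x3C880  [3 reads]
#2 VA=0x40120BC74 (r,kernel):
  [0] read 0x2B idx=16: raw=0x3E007 flags P=1 W=1 U=1 S=0
  [1] read 0x3E idx=9: raw=0x42007 flags P=1 W=1 U=1 S=0
  [2] read 0x42 idx=11: raw=0x43007 flags P=1 W=1 U=1 S=0
  ⇒ phys 0x43C74  [3 reads]
#3 VA=0x202005BBB (r,kernel):
  [0] read 0x2B idx=8: raw=0x46007 flags P=1 W=1 U=1 S=0
  [1] read 0x46 idx=16: raw=0x4A007 flags P=1 W=1 U=1 S=0
  [2] read 0x4A idx=5: raw=0x4B007 flags P=1 W=1 U=1 S=0
  ⇒ phys 0x4BBBB  [3 reads]

Access #3 fault: NONE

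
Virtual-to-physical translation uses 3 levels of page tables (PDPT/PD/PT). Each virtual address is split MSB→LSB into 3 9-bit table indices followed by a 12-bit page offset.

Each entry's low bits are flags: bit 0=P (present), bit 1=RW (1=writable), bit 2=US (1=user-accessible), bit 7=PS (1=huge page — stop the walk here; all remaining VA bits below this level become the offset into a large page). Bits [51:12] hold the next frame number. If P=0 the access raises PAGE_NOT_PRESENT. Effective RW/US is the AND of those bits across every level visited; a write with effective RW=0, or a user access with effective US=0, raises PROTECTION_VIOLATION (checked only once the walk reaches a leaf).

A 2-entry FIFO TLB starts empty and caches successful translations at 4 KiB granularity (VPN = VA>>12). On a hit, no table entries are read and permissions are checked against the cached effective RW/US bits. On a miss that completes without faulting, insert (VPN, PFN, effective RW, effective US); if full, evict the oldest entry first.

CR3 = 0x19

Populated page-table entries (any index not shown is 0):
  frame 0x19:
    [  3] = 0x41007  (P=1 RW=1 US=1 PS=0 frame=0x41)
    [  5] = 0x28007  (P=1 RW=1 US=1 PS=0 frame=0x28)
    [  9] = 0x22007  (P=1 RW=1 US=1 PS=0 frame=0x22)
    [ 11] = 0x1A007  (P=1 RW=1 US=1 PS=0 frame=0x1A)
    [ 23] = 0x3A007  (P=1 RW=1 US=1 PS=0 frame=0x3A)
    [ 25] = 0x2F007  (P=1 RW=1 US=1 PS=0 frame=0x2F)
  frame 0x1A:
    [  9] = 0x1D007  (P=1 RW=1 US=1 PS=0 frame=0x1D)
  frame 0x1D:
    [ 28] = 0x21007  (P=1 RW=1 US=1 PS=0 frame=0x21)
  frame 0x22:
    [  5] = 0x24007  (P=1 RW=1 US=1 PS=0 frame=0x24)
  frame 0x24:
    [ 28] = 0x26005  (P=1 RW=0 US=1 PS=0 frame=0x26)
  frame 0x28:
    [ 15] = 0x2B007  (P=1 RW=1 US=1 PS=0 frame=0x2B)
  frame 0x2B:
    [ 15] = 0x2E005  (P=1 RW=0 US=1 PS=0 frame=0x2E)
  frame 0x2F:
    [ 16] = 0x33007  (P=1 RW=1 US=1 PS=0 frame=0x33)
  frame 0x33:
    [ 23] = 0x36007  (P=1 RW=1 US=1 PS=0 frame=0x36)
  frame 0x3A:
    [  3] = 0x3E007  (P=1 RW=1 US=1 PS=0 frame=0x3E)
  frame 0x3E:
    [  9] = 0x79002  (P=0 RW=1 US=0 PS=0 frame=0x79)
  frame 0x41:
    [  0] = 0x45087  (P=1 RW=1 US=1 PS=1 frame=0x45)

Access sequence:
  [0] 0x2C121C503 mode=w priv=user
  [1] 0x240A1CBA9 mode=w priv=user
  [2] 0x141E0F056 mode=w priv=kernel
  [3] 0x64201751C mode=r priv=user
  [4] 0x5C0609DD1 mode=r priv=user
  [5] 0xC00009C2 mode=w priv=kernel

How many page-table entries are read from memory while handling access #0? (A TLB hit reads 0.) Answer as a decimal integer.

Walk each access:
#0 VA=0x2C121C503 (w,user):
  [0] read 0x19 idx=11: raw=0x1A007 flags P=1 W=1 U=1 S=0
  [1] read 0x1A idx=9: raw=0x1D007 flags P=1 W=1 U=1 S=0
  [2] read 0x1D idx=28: raw=0x21007 flags P=1 W=1 U=1 S=0
  ⇒ phys 0x21503  [3 reads]
#1 VA=0x240A1CBA9 (w,user):
  [0] read 0x19 idx=9: raw=0x22007 flags P=1 W=1 U=1 S=0
  [1] read 0x22 idx=5: raw=0x24007 flags P=1 W=1 U=1 S=0
  [2] read 0x24 idx=28: raw=0x26005 flags P=1 W=0 U=1 S=0
  ✗ PROTECTION_VIOLATION  [3 reads]
#2 VA=0x141E0F056 (w,kernel):
  [0] read 0x19 idx=5: raw=0x28007 flags P=1 W=1 U=1 S=0
  [1] read 0x28 idx=15: raw=0x2B007 flags P=1 W=1 U=1 S=0
  [2] read 0x2B idx=15: raw=0x2E005 flags P=1 W=0 U=1 S=0
  ✗ PROTECTION_VIOLATION  [3 reads]
#3 VA=0x64201751C (r,user):
  [0] read 0x19 idx=25: raw=0x2F007 flags P=1 W=1 U=1 S=0
  [1] read 0x2F idx=16: raw=0x33007 flags P=1 W=1 U=1 S=0
  [2] read 0x33 idx=23: raw=0x36007 flags P=1 W=1 U=1 S=0
  ⇒ phys 0x3651C  [3 reads]
#4 VA=0x5C0609DD1 (r,user):
  [0] read 0x19 idx=23: raw=0x3A007 flags P=1 W=1 U=1 S=0
  [1] read 0x3A idx=3: raw=0x3E007 flags P=1 W=1 U=1 S=0
  [2] read 0x3E idx=9: raw=0x79002 flags P=0 W=1 U=0 S=0
  ✗ PAGE_NOT_PRESENT  [3 reads]
#5 VA=0xC00009C2 (w,kernel):
  [0] read 0x19 idx=3: raw=0x41007 flags P=1 W=1 U=1 S=0
  [1] read 0x41 idx=0: raw=0x45087 flags P=1 W=1 U=1 S=1
  ⇒ phys 0x459C2 (huge @L1)  [2 reads]

Entries read for #0: 3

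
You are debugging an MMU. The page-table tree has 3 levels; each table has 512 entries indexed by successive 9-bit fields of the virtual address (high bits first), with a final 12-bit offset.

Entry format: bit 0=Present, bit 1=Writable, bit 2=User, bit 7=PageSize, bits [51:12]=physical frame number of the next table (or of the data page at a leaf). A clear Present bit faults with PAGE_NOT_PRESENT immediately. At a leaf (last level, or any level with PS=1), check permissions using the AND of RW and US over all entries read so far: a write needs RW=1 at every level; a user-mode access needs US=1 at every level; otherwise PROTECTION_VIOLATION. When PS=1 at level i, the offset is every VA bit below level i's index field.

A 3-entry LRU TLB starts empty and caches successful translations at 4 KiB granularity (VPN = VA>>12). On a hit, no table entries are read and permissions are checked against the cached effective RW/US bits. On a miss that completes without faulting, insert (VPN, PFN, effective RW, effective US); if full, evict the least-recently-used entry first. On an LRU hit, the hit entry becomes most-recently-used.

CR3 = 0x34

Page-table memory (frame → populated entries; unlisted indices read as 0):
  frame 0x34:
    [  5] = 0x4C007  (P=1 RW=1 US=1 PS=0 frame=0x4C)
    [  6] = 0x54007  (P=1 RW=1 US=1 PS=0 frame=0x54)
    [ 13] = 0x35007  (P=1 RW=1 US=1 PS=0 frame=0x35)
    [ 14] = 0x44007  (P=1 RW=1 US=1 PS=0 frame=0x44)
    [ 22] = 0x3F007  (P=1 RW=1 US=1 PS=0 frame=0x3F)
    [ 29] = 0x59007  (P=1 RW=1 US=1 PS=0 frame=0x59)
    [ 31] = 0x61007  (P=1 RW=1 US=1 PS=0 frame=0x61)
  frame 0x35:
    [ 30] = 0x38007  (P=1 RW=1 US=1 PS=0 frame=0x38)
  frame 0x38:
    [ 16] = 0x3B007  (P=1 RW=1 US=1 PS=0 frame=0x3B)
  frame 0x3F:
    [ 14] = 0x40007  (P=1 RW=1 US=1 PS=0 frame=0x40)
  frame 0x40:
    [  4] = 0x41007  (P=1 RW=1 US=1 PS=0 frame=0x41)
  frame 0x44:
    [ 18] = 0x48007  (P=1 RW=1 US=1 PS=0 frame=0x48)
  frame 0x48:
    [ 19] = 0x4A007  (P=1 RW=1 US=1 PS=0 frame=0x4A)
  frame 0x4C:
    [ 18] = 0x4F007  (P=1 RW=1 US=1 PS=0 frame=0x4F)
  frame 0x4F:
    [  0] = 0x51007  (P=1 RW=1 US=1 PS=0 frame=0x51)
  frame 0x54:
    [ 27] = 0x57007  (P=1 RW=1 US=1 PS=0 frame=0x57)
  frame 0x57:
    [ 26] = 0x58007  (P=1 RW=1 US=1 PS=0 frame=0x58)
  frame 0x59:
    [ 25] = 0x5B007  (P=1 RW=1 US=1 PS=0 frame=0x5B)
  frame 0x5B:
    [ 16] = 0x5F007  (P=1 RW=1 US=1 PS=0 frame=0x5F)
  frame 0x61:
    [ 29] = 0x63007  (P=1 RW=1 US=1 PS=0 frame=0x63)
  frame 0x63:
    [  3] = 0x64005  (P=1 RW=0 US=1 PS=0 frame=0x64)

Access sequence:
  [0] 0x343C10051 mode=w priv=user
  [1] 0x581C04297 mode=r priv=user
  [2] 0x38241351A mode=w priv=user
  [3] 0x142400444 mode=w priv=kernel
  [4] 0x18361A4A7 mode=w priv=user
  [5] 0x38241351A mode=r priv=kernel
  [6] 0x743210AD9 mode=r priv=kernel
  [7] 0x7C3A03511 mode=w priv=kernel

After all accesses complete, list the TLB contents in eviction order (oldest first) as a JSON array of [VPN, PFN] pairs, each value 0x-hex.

Trace:
#0 VA=0x343C10051 (w,user):
  lvl0: tbl 0x34, slot 13 ⇒ 0x35007 (P1/RW1/US1/PS0)
  lvl1: tbl 0x35, slot 30 ⇒ 0x38007 (P1/RW1/US1/PS0)
  lvl2: tbl 0x38, slot 16 ⇒ 0x3B007 (P1/RW1/US1/PS0)
  → PA=0x3B051  (3 entries read)
#1 VA=0x581C04297 (r,user):
  lvl0: tbl 0x34, slot 22 ⇒ 0x3F007 (P1/RW1/US1/PS0)
  lvl1: tbl 0x3F, slot 14 ⇒ 0x40007 (P1/RW1/US1/PS0)
  lvl2: tbl 0x40, slot 4 ⇒ 0x41007 (P1/RW1/US1/PS0)
  → PA=0x41297  (3 entries read)
#2 VA=0x38241351A (w,user):
  lvl0: tbl 0x34, slot 14 ⇒ 0x44007 (P1/RW1/US1/PS0)
  lvl1: tbl 0x44, slot 18 ⇒ 0x48007 (P1/RW1/US1/PS0)
  lvl2: tbl 0x48, slot 19 ⇒ 0x4A007 (P1/RW1/US1/PS0)
  → PA=0x4A51A  (3 entries read)
#3 VA=0x142400444 (w,kernel):
  lvl0: tbl 0x34, slot 5 ⇒ 0x4C007 (P1/RW1/US1/PS0)
  lvl1: tbl 0x4C, slot 18 ⇒ 0x4F007 (P1/RW1/US1/PS0)
  lvl2: tbl 0x4F, slot 0 ⇒ 0x51007 (P1/RW1/US1/PS0)
  → PA=0x51444  (3 entries read)
#4 VA=0x18361A4A7 (w,user):
  lvl0: tbl 0x34, slot 6 ⇒ 0x54007 (P1/RW1/US1/PS0)
  lvl1: tbl 0x54, slot 27 ⇒ 0x57007 (P1/RW1/US1/PS0)
  lvl2: tbl 0x57, slot 26 ⇒ 0x58007 (P1/RW1/US1/PS0)
  → PA=0x584A7  (3 entries read)
#5 VA=0x38241351A (r,kernel):
  TLB hit vpn=0x382413 → PA=0x4A51A
#6 VA=0x743210AD9 (r,kernel):
  lvl0: tbl 0x34, slot 29 ⇒ 0x59007 (P1/RW1/US1/PS0)
  lvl1: tbl 0x59, slot 25 ⇒ 0x5B007 (P1/RW1/US1/PS0)
  lvl2: tbl 0x5B, slot 16 ⇒ 0x5F007 (P1/RW1/US1/PS0)
  → PA=0x5FAD9  (3 entries read)
#7 VA=0x7C3A03511 (w,kernel):
  lvl0: tbl 0x34, slot 31 ⇒ 0x61007 (P1/RW1/US1/PS0)
  lvl1: tbl 0x61, slot 29 ⇒ 0x63007 (P1/RW1/US1/PS0)
  lvl2: tbl 0x63, slot 3 ⇒ 0x64005 (P1/RW0/US1/PS0)
  ✗ PROTECTION_VIOLATION  [3 reads]

TLB: [["0x18361A", "0x58"], ["0x382413", "0x4A"], ["0x743210", "0x5F"]]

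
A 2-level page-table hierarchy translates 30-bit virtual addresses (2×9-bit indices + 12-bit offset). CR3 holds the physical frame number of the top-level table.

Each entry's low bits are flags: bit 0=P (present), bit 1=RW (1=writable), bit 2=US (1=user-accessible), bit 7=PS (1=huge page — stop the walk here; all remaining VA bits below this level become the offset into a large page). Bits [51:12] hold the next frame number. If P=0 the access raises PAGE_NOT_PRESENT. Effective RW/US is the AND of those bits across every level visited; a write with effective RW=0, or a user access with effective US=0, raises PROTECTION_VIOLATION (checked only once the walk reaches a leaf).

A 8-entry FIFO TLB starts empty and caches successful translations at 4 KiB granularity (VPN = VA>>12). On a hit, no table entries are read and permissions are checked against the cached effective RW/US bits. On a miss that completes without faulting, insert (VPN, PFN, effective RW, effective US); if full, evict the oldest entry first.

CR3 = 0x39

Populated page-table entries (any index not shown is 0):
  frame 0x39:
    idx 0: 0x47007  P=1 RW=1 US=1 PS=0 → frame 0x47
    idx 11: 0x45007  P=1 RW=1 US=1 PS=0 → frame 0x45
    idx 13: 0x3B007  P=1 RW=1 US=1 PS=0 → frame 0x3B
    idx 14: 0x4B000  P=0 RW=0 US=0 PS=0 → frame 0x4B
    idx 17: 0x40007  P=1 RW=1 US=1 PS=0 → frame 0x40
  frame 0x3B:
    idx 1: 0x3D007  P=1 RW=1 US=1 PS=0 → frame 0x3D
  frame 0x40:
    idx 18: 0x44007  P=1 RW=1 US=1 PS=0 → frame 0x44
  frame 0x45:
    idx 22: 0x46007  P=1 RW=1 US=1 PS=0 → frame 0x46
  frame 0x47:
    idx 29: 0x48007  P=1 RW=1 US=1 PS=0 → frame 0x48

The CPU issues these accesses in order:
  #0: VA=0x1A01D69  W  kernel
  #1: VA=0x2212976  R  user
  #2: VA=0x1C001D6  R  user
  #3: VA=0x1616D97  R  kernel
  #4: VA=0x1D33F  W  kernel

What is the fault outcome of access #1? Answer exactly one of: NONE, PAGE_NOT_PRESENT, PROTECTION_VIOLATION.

Walk each access:
#0 VA=0x1A01D69 (w,kernel):
  [0] read 0x39 idx=13: raw=0x3B007 flags P=1 W=1 U=1 S=0
  [1] read 0x3B idx=1: raw=0x3D007 flags P=1 W=1 U=1 S=0
  → PA=0x3DD69  (2 entries read)
#1 VA=0x2212976 (r,user):
  [0] read 0x39 idx=17: raw=0x40007 flags P=1 W=1 U=1 S=0
  [1] read 0x40 idx=18: raw=0x44007 flags P=1 W=1 U=1 S=0
  → PA=0x44976  (2 entries read)
#2 VA=0x1C001D6 (r,user):
  [0] read 0x39 idx=14: raw=0x4B000 flags P=0 W=0 U=0 S=0
  → PAGE_NOT_PRESENT  (1 entries read)
#3 VA=0x1616D97 (r,kernel):
  [0] read 0x39 idx=11: raw=0x45007 flags P=1 W=1 U=1 S=0
  [1] read 0x45 idx=22: raw=0x46007 flags P=1 W=1 U=1 S=0
  → PA=0x46D97  (2 entries read)
#4 VA=0x1D33F (w,kernel):
  [0] read 0x39 idx=0: raw=0x47007 flags P=1 W=1 U=1 S=0
  [1] read 0x47 idx=29: raw=0x48007 flags P=1 W=1 U=1 S=0
  → PA=0x4833F  (2 entries read)

Access #1 fault: NONE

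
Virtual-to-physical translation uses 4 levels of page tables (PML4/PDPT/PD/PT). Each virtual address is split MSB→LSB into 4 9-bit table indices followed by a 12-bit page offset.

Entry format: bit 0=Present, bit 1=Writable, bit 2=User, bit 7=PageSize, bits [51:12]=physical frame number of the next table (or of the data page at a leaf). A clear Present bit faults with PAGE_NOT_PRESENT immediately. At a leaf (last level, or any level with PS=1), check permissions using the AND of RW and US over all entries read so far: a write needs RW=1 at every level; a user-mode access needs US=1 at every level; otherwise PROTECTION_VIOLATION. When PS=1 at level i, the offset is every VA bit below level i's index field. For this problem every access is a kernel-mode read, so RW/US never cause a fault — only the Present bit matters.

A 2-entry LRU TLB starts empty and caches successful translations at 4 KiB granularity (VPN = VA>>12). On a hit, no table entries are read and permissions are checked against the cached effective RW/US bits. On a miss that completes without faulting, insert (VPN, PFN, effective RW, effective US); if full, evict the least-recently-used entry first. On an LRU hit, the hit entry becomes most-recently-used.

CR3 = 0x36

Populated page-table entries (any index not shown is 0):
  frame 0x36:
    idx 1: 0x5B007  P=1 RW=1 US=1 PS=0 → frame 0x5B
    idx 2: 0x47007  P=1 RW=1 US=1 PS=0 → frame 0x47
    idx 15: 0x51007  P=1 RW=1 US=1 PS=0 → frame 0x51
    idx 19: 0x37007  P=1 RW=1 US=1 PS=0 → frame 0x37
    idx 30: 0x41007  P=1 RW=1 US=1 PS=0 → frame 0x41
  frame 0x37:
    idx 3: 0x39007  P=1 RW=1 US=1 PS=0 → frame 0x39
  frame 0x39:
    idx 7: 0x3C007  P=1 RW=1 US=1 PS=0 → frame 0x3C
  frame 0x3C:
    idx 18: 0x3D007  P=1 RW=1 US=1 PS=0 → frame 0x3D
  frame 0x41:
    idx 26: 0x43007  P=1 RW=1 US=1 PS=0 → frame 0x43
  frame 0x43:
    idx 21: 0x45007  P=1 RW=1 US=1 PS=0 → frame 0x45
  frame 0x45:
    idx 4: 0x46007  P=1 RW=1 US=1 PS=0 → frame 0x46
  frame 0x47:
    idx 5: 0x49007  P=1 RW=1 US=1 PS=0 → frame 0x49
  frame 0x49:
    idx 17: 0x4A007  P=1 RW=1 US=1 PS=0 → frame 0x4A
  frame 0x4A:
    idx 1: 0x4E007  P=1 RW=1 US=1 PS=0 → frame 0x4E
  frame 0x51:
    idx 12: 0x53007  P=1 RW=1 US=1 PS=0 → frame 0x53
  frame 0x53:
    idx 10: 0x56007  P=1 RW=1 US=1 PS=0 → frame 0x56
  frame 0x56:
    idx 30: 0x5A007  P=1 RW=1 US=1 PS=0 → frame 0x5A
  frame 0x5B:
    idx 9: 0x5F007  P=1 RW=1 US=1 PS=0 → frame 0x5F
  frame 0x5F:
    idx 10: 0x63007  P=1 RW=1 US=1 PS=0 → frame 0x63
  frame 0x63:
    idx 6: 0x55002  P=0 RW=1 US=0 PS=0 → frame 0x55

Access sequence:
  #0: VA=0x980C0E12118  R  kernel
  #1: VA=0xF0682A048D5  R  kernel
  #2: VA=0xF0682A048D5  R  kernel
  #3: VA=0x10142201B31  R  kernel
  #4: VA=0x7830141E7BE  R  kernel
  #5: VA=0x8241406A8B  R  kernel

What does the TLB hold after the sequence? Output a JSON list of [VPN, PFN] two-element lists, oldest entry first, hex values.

Per-access translation:
#0 VA=0x980C0E12118 (r,kernel):
  lvl0: tbl 0x36, slot 19 ⇒ 0x37007 (P1/RW1/US1/PS0)
  lvl1: tbl 0x37, slot 3 ⇒ 0x39007 (P1/RW1/US1/PS0)
  lvl2: tbl 0x39, slot 7 ⇒ 0x3C007 (P1/RW1/US1/PS0)
  lvl3: tbl 0x3C, slot 18 ⇒ 0x3D007 (P1/RW1/US1/PS0)
  ⇒ phys 0x3D118  [4 reads]
#1 VA=0xF0682A048D5 (r,kernel):
  lvl0: tbl 0x36, slot 30 ⇒ 0x41007 (P1/RW1/US1/PS0)
  lvl1: tbl 0x41, slot 26 ⇒ 0x43007 (P1/RW1/US1/PS0)
  lvl2: tbl 0x43, slot 21 ⇒ 0x45007 (P1/RW1/US1/PS0)
  lvl3: tbl 0x45, slot 4 ⇒ 0x46007 (P1/RW1/US1/PS0)
  ⇒ phys 0x468D5  [4 reads]
#2 VA=0xF0682A048D5 (r,kernel):
  TLB hit vpn=0xF0682A04 → PA=0x468D5
#3 VA=0x10142201B31 (r,kernel):
  lvl0: tbl 0x36, slot 2 ⇒ 0x47007 (P1/RW1/US1/PS0)
  lvl1: tbl 0x47, slot 5 ⇒ 0x49007 (P1/RW1/US1/PS0)
  lvl2: tbl 0x49, slot 17 ⇒ 0x4A007 (P1/RW1/US1/PS0)
  lvl3: tbl 0x4A, slot 1 ⇒ 0x4E007 (P1/RW1/US1/PS0)
  ⇒ phys 0x4EB31  [4 reads]
#4 VA=0x7830141E7BE (r,kernel):
  lvl0: tbl 0x36, slot 15 ⇒ 0x51007 (P1/RW1/US1/PS0)
  lvl1: tbl 0x51, slot 12 ⇒ 0x53007 (P1/RW1/US1/PS0)
  lvl2: tbl 0x53, slot 10 ⇒ 0x56007 (P1/RW1/US1/PS0)
  lvl3: tbl 0x56, slot 30 ⇒ 0x5A007 (P1/RW1/US1/PS0)
  ⇒ phys 0x5A7BE  [4 reads]
#5 VA=0x8241406A8B (r,kernel):
  lvl0: tbl 0x36, slot 1 ⇒ 0x5B007 (P1/RW1/US1/PS0)
  lvl1: tbl 0x5B, slot 9 ⇒ 0x5F007 (P1/RW1/US1/PS0)
  lvl2: tbl 0x5F, slot 10 ⇒ 0x63007 (P1/RW1/US1/PS0)
  lvl3: tbl 0x63, slot 6 ⇒ 0x55002 (P0/RW1/US0/PS0)
  ⇒ fault: PAGE_NOT_PRESENT  — 4 lookups

TLB: [["0x10142201", "0x4E"], ["0x7830141E", "0x5A"]]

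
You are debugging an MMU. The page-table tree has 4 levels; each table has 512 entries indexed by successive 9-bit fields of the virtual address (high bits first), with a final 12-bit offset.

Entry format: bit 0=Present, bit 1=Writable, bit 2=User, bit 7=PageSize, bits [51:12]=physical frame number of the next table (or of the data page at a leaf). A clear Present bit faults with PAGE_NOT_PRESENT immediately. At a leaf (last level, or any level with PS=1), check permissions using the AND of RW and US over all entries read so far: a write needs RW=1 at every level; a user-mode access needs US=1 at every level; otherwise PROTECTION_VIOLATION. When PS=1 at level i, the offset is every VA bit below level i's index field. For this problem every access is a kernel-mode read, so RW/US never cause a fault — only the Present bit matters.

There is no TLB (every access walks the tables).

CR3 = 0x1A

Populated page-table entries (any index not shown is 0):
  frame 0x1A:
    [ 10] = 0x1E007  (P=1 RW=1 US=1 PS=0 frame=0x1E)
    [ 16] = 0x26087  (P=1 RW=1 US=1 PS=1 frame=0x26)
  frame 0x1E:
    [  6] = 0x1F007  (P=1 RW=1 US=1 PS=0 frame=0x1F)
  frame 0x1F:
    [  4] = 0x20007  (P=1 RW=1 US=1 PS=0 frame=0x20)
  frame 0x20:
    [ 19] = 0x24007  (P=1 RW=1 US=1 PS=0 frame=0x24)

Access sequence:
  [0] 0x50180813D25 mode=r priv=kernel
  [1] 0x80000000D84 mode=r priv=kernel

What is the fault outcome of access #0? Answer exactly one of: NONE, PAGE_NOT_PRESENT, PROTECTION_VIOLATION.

Per-access translation:
#0 VA=0x50180813D25 (r,kernel):
  L0 @0x1A[10] → 0x1E007  P=1,RW=1,US=1,PS=0
  L1 @0x1E[6] → 0x1F007  P=1,RW=1,US=1,PS=0
  L2 @0x1F[4] → 0x20007  P=1,RW=1,US=1,PS=0
  L3 @0x20[19] → 0x24007  P=1,RW=1,US=1,PS=0
  ⇒ phys 0x24D25  [4 reads]
#1 VA=0x80000000D84 (r,kernel):
  L0 @0x1A[16] → 0x26087  P=1,RW=1,US=1,PS=1
  ⇒ phys 0x26D84 (huge @L0)  [1 reads]

Access #0 fault: NONE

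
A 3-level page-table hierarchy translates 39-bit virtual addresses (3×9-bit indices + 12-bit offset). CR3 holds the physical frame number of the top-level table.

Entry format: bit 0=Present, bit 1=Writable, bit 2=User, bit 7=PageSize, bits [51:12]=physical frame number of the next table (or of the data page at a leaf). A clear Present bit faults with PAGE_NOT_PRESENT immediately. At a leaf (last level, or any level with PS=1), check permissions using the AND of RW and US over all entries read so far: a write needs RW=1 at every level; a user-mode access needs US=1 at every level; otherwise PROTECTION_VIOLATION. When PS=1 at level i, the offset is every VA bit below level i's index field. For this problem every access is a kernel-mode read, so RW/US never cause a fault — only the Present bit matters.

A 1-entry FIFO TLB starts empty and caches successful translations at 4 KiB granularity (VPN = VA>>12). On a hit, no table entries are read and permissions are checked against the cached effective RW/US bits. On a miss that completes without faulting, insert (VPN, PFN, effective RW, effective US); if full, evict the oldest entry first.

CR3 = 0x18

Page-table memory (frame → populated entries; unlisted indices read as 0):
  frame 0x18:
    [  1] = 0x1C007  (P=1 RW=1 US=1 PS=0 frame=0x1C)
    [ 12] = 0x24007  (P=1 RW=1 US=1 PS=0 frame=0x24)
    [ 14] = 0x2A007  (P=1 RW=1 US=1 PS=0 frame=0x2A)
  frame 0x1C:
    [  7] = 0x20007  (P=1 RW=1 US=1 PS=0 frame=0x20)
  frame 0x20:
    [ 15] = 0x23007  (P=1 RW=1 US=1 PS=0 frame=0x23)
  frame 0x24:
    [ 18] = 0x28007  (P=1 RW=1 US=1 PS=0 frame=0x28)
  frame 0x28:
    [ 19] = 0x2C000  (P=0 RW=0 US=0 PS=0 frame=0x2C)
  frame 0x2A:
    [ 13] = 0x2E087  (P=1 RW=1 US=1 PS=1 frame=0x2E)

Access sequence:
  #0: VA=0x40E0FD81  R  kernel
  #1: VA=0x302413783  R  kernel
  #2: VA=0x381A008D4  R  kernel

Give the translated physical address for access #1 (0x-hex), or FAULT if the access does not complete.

Trace:
#0 VA=0x40E0FD81 (r,kernel):
  lvl0: tbl 0x18, slot 1 ⇒ 0x1C007 (P1/RW1/US1/PS0)
  lvl1: tbl 0x1C, slot 7 ⇒ 0x20007 (P1/RW1/US1/PS0)
  lvl2: tbl 0x20, slot 15 ⇒ 0x23007 (P1/RW1/US1/PS0)
  ✓ 0x23D81  — 3 lookups
#1 VA=0x302413783 (r,kernel):
  lvl0: tbl 0x18, slot 12 ⇒ 0x24007 (P1/RW1/US1/PS0)
  lvl1: tbl 0x24, slot 18 ⇒ 0x28007 (P1/RW1/US1/PS0)
  lvl2: tbl 0x28, slot 19 ⇒ 0x2C000 (P0/RW0/US0/PS0)
  → PAGE_NOT_PRESENT  (3 entries read)
#2 VA=0x381A008D4 (r,kernel):
  lvl0: tbl 0x18, slot 14 ⇒ 0x2A007 (P1/RW1/US1/PS0)
  lvl1: tbl 0x2A, slot 13 ⇒ 0x2E087 (P1/RW1/US1/PS1)
  ✓ 0x2E8D4 (huge @L1)  — 2 lookups

Access #1 PA: FAULT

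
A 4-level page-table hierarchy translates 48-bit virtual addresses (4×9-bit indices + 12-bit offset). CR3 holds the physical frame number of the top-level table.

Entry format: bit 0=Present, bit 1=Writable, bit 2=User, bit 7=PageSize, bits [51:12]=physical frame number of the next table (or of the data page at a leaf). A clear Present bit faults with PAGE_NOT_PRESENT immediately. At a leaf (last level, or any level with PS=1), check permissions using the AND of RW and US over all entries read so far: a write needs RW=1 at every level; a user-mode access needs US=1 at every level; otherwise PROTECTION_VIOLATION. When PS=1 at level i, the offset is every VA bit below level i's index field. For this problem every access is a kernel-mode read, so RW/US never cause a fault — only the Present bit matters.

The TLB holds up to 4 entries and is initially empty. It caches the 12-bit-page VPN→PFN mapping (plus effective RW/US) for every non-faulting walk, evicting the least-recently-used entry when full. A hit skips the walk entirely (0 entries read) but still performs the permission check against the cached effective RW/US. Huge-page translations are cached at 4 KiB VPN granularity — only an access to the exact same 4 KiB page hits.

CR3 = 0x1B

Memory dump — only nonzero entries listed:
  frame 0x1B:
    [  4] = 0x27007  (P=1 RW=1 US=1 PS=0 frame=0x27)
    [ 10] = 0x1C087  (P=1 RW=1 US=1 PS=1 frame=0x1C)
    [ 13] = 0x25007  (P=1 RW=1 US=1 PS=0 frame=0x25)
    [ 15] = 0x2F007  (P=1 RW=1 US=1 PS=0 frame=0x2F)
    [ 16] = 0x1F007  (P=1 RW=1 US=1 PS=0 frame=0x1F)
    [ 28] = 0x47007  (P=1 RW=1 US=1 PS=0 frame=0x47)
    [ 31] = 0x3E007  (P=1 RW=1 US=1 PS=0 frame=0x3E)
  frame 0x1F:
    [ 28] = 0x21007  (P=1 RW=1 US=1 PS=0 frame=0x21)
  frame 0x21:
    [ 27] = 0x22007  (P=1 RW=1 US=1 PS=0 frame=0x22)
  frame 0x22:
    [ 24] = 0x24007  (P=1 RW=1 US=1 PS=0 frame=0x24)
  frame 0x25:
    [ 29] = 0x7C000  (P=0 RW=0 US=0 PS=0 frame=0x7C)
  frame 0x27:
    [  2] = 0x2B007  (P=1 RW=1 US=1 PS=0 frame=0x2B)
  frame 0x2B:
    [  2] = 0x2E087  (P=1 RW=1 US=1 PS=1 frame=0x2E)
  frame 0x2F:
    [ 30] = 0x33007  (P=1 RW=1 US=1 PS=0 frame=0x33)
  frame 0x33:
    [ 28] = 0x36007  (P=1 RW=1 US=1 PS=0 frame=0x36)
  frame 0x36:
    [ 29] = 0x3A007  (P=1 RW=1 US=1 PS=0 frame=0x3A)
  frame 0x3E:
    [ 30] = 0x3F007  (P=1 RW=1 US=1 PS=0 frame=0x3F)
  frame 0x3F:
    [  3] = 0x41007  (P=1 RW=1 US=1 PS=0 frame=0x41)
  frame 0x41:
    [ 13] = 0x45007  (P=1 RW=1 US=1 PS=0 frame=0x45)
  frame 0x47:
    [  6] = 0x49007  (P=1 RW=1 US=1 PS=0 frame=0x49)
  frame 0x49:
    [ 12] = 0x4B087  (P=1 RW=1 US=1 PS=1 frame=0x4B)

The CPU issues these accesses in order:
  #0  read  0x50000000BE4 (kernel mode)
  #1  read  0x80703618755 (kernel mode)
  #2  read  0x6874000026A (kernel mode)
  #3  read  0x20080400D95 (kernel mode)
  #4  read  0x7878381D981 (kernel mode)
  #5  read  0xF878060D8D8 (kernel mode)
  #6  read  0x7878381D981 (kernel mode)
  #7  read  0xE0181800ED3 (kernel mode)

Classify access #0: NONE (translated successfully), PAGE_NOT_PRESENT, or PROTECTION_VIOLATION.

Trace:
#0 VA=0x50000000BE4 (r,kernel):
  lvl0: tbl 0x1B, slot 10 ⇒ 0x1C087 (P1/RW1/US1/PS1)
  → PA=0x1CBE4 (huge @L0)  (1 entries read)
#1 VA=0x80703618755 (r,kernel):
  lvl0: tbl 0x1B, slot 16 ⇒ 0x1F007 (P1/RW1/US1/PS0)
  lvl1: tbl 0x1F, slot 28 ⇒ 0x21007 (P1/RW1/US1/PS0)
  lvl2: tbl 0x21, slot 27 ⇒ 0x22007 (P1/RW1/US1/PS0)
  lvl3: tbl 0x22, slot 24 ⇒ 0x24007 (P1/RW1/US1/PS0)
  → PA=0x24755  (4 entries read)
#2 VA=0x6874000026A (r,kernel):
  lvl0: tbl 0x1B, slot 13 ⇒ 0x25007 (P1/RW1/US1/PS0)
  lvl1: tbl 0x25, slot 29 ⇒ 0x7C000 (P0/RW0/US0/PS0)
  ⇒ fault: PAGE_NOT_PRESENT  — 2 lookups
#3 VA=0x20080400D95 (r,kernel):
  lvl0: tbl 0x1B, slot 4 ⇒ 0x27007 (P1/RW1/US1/PS0)
  lvl1: tbl 0x27, slot 2 ⇒ 0x2B007 (P1/RW1/US1/PS0)
  lvl2: tbl 0x2B, slot 2 ⇒ 0x2E087 (P1/RW1/US1/PS1)
  → PA=0x2ED95 (huge @L2)  (3 entries read)
#4 VA=0x7878381D981 (r,kernel):
  lvl0: tbl 0x1B, slot 15 ⇒ 0x2F007 (P1/RW1/US1/PS0)
  lvl1: tbl 0x2F, slot 30 ⇒ 0x33007 (P1/RW1/US1/PS0)
  lvl2: tbl 0x33, slot 28 ⇒ 0x36007 (P1/RW1/US1/PS0)
  lvl3: tbl 0x36, slot 29 ⇒ 0x3A007 (P1/RW1/US1/PS0)
  → PA=0x3A981  (4 entries read)
#5 VA=0xF878060D8D8 (r,kernel):
  lvl0: tbl 0x1B, slot 31 ⇒ 0x3E007 (P1/RW1/US1/PS0)
  lvl1: tbl 0x3E, slot 30 ⇒ 0x3F007 (P1/RW1/US1/PS0)
  lvl2: tbl 0x3F, slot 3 ⇒ 0x41007 (P1/RW1/US1/PS0)
  lvl3: tbl 0x41, slot 13 ⇒ 0x45007 (P1/RW1/US1/PS0)
  → PA=0x458D8  (4 entries read)
#6 VA=0x7878381D981 (r,kernel):
  TLB hit vpn=0x7878381D → PA=0x3A981
#7 VA=0xE0181800ED3 (r,kernel):
  lvl0: tbl 0x1B, slot 28 ⇒ 0x47007 (P1/RW1/US1/PS0)
  lvl1: tbl 0x47, slot 6 ⇒ 0x49007 (P1/RW1/US1/PS0)
  lvl2: tbl 0x49, slot 12 ⇒ 0x4B087 (P1/RW1/US1/PS1)
  → PA=0x4BED3 (huge @L2)  (3 entries read)

Access #0 fault: NONE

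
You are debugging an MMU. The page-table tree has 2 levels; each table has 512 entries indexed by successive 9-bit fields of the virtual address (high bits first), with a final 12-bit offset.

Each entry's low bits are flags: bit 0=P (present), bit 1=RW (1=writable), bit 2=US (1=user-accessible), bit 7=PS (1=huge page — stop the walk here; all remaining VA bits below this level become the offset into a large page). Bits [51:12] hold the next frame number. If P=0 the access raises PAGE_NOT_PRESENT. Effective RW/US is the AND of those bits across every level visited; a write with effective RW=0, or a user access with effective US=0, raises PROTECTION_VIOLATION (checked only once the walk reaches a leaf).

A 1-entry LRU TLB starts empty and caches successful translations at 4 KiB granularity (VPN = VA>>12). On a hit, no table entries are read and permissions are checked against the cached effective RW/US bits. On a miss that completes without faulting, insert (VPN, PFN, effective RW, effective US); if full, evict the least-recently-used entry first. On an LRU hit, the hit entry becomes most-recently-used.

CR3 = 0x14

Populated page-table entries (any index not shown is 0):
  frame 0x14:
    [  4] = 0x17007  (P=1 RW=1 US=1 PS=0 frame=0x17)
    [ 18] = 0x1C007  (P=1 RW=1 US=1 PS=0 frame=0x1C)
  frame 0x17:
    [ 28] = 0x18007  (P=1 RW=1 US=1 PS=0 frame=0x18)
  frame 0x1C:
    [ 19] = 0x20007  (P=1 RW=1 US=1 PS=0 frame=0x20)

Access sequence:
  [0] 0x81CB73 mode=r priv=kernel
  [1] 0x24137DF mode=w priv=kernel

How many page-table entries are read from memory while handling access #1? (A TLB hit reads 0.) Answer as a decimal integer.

Walk each access:
#0 VA=0x81CB73 (r,kernel):
  [0] read 0x14 idx=4: raw=0x17007 flags P=1 W=1 U=1 S=0
  [1] read 0x17 idx=28: raw=0x18007 flags P=1 W=1 U=1 S=0
  → PA=0x18B73  (2 entries read)
#1 VA=0x24137DF (w,kernel):
  [0] read 0x14 idx=18: raw=0x1C007 flags P=1 W=1 U=1 S=0
  [1] read 0x1C idx=19: raw=0x20007 flags P=1 W=1 U=1 S=0
  → PA=0x207DF  (2 entries read)

Entries read for #1: 2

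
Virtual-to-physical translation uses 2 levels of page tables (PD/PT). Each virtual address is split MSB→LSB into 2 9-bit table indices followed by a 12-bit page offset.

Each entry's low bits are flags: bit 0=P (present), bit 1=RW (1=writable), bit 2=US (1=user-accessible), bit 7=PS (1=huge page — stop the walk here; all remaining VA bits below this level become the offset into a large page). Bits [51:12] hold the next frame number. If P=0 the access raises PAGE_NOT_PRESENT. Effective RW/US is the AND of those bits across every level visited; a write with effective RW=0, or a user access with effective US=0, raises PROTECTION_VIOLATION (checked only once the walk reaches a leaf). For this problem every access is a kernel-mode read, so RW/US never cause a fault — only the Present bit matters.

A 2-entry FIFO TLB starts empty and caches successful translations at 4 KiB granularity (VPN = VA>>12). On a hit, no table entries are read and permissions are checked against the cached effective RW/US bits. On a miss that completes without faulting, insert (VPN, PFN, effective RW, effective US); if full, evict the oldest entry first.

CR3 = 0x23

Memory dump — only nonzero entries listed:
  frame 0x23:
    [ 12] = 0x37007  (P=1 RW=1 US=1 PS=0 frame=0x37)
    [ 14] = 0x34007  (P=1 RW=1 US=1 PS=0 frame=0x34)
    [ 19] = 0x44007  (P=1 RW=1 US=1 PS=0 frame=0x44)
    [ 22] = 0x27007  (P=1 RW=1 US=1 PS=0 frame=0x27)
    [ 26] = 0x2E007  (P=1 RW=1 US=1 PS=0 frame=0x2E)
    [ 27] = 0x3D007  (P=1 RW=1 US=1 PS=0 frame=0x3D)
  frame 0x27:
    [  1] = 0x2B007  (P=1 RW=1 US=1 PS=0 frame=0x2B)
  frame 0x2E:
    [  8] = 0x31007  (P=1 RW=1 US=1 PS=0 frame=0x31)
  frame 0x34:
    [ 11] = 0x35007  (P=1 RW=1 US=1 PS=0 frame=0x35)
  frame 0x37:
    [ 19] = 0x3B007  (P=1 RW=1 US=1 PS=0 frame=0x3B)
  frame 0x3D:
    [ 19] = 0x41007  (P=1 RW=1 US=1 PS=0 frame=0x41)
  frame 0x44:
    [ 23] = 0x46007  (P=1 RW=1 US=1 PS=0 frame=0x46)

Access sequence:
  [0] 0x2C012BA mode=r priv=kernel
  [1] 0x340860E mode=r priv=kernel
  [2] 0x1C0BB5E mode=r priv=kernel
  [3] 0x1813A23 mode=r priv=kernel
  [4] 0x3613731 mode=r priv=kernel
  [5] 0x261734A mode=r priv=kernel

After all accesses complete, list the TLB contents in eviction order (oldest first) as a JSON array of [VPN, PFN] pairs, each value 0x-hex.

Per-access translation:
#0 VA=0x2C012BA (r,kernel):
  lvl0: tbl 0x23, slot 22 ⇒ 0x27007 (P1/RW1/US1/PS0)
  lvl1: tbl 0x27, slot 1 ⇒ 0x2B007 (P1/RW1/US1/PS0)
  → PA=0x2B2BA  (2 entries read)
#1 VA=0x340860E (r,kernel):
  lvl0: tbl 0x23, slot 26 ⇒ 0x2E007 (P1/RW1/US1/PS0)
  lvl1: tbl 0x2E, slot 8 ⇒ 0x31007 (P1/RW1/US1/PS0)
  → PA=0x3160E  (2 entries read)
#2 VA=0x1C0BB5E (r,kernel):
  lvl0: tbl 0x23, slot 14 ⇒ 0x34007 (P1/RW1/US1/PS0)
  lvl1: tbl 0x34, slot 11 ⇒ 0x35007 (P1/RW1/US1/PS0)
  → PA=0x35B5E  (2 entries read)
#3 VA=0x1813A23 (r,kernel):
  lvl0: tbl 0x23, slot 12 ⇒ 0x37007 (P1/RW1/US1/PS0)
  lvl1: tbl 0x37, slot 19 ⇒ 0x3B007 (P1/RW1/US1/PS0)
  → PA=0x3BA23  (2 entries read)
#4 VA=0x3613731 (r,kernel):
  lvl0: tbl 0x23, slot 27 ⇒ 0x3D007 (P1/RW1/US1/PS0)
  lvl1: tbl 0x3D, slot 19 ⇒ 0x41007 (P1/RW1/US1/PS0)
  → PA=0x41731  (2 entries read)
#5 VA=0x261734A (r,kernel):
  lvl0: tbl 0x23, slot 19 ⇒ 0x44007 (P1/RW1/US1/PS0)
  lvl1: tbl 0x44, slot 23 ⇒ 0x46007 (P1/RW1/US1/PS0)
  → PA=0x4634A  (2 entries read)

TLB: [["0x3613", "0x41"], ["0x2617", "0x46"]]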